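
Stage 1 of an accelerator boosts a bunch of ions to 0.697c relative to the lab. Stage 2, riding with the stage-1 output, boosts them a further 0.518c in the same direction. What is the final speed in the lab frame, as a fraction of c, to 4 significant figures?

Compose boost 2: (0.518 + 0.697)/(1 + 0.518×0.697) = 1.215/1.36105 = 0.8927

u ≈ 0.8927c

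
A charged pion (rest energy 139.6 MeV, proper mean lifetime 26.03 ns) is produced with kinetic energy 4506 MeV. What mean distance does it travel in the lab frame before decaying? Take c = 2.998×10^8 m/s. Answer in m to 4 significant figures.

d ≈ 259.6 m

γ = 1 + K/(m₀c²) = 1 + 4506/139.6 = 33.2779
β = √(1 − 1/γ²) = 0.999548
Dilated lifetime: γτ₀ = 33.2779 × 26.03 ns = 866.225 ns
d = βc·γτ₀ = 0.999548 × (2.998×10^8 m/s) × 8.66225×10^-7 s = 259.6 m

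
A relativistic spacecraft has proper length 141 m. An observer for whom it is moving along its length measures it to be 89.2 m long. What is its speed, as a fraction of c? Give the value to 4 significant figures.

γ = L₀/L = 141/89.2 = 1.58072
β = √(1 − 1/γ²) = 0.7745

β ≈ 0.7745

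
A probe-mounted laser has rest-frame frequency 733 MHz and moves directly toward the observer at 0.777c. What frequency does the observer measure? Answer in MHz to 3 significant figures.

f_obs ≈ 2070 MHz

Relativistic Doppler: f_obs = f_src √((1+β)/(1−β))
= 733 × √(1.7770/0.22300) = 733 × 2.8229 = 2070 MHz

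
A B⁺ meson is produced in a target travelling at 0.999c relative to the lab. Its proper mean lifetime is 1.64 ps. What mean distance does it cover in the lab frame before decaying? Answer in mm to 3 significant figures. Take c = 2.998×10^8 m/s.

d ≈ 11.0 mm

γ = 1/√(1 − 0.999²) = 22.366
Dilated lifetime: Δt = γτ₀ = 22.366 × 1.64 ps = 36.681 ps
d = vΔt = 0.999c × 36.681 ps = 2.9950×10^8 m/s × 3.6681×10^-11 s = 11.0 mm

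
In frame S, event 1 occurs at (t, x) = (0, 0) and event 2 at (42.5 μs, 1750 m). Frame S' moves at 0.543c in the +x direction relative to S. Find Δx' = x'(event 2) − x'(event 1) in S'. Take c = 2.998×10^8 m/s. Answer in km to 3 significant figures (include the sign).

γ = 1/√(1 − 0.543²) = 1.1909
Δx' = γ(Δx − vΔt) = 1.1909 × (1750 m − 0.543×(2.998×10^8 m/s)×42.5×10^-6 s)
= 1.1909 × (-5168.6 m) = -6.16 km

Δx' ≈ -6.16 km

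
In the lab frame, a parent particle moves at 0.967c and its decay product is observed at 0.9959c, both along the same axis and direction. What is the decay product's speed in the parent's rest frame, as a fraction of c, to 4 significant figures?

u' ≈ 0.7818c

Inverse velocity addition: u' = (u − v)/(1 − uv/c²)
= (0.9959 − 0.967)/(1 − 0.9959×0.967) = 0.02890/0.0369647 = 0.7818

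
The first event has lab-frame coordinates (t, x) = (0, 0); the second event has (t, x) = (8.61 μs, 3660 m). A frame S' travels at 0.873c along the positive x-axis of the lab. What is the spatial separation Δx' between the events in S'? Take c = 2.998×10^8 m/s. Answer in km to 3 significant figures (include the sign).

γ = 1/√(1 − 0.873²) = 2.0504
Δx' = γ(Δx − vΔt) = 2.0504 × (3660 m − 0.873×(2.998×10^8 m/s)×8.61×10^-6 s)
= 2.0504 × (1406.5 m) = 2.88 km

Δx' ≈ 2.88 km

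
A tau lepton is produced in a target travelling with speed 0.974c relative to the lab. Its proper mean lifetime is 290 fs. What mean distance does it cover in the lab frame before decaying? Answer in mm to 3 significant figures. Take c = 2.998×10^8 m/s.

d ≈ 0.374 mm

γ = 1/√(1 − 0.974²) = 4.4141
Dilated lifetime: Δt = γτ₀ = 4.4141 × 290 fs = 1280.1 fs
d = vΔt = 0.974c × 1280.1 fs = 2.9201×10^8 m/s × 1.2801×10^-12 s = 0.374 mm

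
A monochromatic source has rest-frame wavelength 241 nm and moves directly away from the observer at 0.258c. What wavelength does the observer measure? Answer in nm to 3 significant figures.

λ_obs ≈ 314 nm

Relativistic Doppler: λ_obs = λ_src √((1+β)/(1−β))
= 241 × √(1.2580/0.74200) = 241 × 1.3021 = 314 nm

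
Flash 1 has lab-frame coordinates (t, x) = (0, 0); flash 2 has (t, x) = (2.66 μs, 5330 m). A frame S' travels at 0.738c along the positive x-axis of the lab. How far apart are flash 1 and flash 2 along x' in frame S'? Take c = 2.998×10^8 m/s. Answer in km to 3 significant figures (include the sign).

γ = 1/√(1 − 0.738²) = 1.4819
Δx' = γ(Δx − vΔt) = 1.4819 × (5330 m − 0.738×(2.998×10^8 m/s)×2.66×10^-6 s)
= 1.4819 × (4741.5 m) = 7.03 km

Δx' ≈ 7.03 km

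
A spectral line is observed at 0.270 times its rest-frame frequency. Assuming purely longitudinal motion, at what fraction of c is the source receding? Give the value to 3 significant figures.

β ≈ 0.864

f_obs/f_src = √((1−β)/(1+β)) = 0.270  ⇒  (1−β)/(1+β) = 0.072900
β = |1 − D²|/(1 + D²) = |1 − 0.072900|/(1 + 0.072900) = 0.864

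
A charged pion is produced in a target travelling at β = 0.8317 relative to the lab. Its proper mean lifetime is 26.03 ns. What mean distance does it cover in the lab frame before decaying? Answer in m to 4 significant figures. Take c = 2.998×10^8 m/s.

γ = 1/√(1 − 0.8317²) = 1.80107
Dilated lifetime: Δt = γτ₀ = 1.80107 × 26.03 ns = 46.8819 ns
d = vΔt = 0.8317c × 46.8819 ns = 2.49344×10^8 m/s × 4.68819×10^-8 s = 11.69 m

d ≈ 11.69 m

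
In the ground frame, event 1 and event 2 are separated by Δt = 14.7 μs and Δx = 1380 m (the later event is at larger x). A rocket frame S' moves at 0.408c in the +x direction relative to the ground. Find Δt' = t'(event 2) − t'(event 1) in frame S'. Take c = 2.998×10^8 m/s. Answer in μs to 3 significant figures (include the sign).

γ = 1/√(1 − 0.408²) = 1.0953
Δt' = γ(Δt − vΔx/c²) = 1.0953 × (14.7 μs − 0.408×1380 m / (2.998×10^8 m/s))
= 1.0953 × (12.822 μs) = 14.0 μs

Δt' ≈ 14.0 μs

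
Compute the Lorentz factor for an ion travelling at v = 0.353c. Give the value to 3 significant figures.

γ ≈ 1.07

γ = 1/√(1 − β²) = 1/√(1 − 0.353²) = 1/√(0.87539) = 1.07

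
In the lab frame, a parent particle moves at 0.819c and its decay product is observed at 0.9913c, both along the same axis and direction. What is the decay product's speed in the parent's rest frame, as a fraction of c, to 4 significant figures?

Inverse velocity addition: u' = (u − v)/(1 − uv/c²)
= (0.9913 − 0.819)/(1 − 0.9913×0.819) = 0.1723/0.188125 = 0.9159

u' ≈ 0.9159c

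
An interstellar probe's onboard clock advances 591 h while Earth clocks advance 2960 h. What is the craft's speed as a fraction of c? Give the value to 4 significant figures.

γ = Δt/τ₀ = 2960/591 = 5.00846
β = √(1 − 1/γ²) = √(1 − 1/5.00846²) = 0.9799

β ≈ 0.9799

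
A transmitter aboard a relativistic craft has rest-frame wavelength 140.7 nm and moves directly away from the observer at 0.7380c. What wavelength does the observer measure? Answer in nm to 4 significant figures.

Relativistic Doppler: λ_obs = λ_src √((1+β)/(1−β))
= 140.7 × √(1.73800/0.262000) = 140.7 × 2.57558 = 362.4 nm

λ_obs ≈ 362.4 nm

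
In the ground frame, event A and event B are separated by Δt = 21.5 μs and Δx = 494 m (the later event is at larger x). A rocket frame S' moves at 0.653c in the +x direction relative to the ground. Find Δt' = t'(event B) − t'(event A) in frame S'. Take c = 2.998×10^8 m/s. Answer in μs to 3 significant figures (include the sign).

γ = 1/√(1 − 0.653²) = 1.3204
Δt' = γ(Δt − vΔx/c²) = 1.3204 × (21.5 μs − 0.653×494 m / (2.998×10^8 m/s))
= 1.3204 × (20.424 μs) = 27.0 μs

Δt' ≈ 27.0 μs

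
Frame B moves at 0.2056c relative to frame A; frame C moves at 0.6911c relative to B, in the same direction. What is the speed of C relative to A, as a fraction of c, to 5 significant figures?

Compose boost 2: (0.6911 + 0.2056)/(1 + 0.6911×0.2056) = 0.89670/1.142090 = 0.78514

u ≈ 0.78514c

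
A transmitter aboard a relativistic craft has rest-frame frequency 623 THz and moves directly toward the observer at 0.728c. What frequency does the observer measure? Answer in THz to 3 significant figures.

f_obs ≈ 1570 THz

Relativistic Doppler: f_obs = f_src √((1+β)/(1−β))
= 623 × √(1.7280/0.27200) = 623 × 2.5205 = 1570 THz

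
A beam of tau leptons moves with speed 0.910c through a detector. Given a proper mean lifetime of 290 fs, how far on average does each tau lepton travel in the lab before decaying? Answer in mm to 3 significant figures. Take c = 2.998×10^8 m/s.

γ = 1/√(1 − 0.910²) = 2.4119
Dilated lifetime: Δt = γτ₀ = 2.4119 × 290 fs = 699.46 fs
d = vΔt = 0.910c × 699.46 fs = 2.7282×10^8 m/s × 6.9946×10^-13 s = 0.191 mm

d ≈ 0.191 mm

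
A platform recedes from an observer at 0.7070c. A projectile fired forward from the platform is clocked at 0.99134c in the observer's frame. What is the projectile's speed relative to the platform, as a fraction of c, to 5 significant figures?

u' ≈ 0.95058c

Inverse velocity addition: u' = (u − v)/(1 − uv/c²)
= (0.99134 − 0.7070)/(1 − 0.99134×0.7070) = 0.28434/0.2991226 = 0.95058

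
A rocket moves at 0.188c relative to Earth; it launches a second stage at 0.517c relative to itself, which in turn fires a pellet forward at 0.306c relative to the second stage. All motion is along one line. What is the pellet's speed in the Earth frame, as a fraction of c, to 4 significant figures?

Compose boost 2: (0.517 + 0.188)/(1 + 0.517×0.188) = 0.7050/1.09720 = 0.642547
Compose boost 3: (0.306 + 0.642547)/(1 + 0.306×0.642547) = 0.948547/1.19662 = 0.7927

u ≈ 0.7927c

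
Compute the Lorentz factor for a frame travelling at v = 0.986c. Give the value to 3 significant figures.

γ = 1/√(1 − β²) = 1/√(1 − 0.986²) = 1/√(0.027804) = 6.00

γ ≈ 6.00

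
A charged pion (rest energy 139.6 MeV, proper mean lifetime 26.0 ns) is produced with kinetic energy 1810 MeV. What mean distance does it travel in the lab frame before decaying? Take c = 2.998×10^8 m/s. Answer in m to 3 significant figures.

d ≈ 109 m

γ = 1 + K/(m₀c²) = 1 + 1810/139.6 = 13.966
β = √(1 − 1/γ²) = 0.99743
Dilated lifetime: γτ₀ = 13.966 × 26.0 ns = 363.11 ns
d = βc·γτ₀ = 0.99743 × (2.998×10^8 m/s) × 3.6311×10^-7 s = 109 m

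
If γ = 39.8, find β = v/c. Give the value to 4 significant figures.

β = √(1 − 1/γ²) = √(1 − 1/39.8²) = √(0.999369) = 0.9997

β ≈ 0.9997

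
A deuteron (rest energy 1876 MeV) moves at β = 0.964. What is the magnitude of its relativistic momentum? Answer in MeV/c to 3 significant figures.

p ≈ 6800 MeV/c

γ = 1/√(1 − 0.964²) = 3.7608
p = γβm₀c = 3.7608 × 0.964 × 1876 MeV/c = 6800 MeV/c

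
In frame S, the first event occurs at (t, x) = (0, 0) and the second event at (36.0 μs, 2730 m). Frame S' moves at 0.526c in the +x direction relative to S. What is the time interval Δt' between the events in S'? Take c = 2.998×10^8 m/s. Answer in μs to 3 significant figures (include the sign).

γ = 1/√(1 − 0.526²) = 1.1758
Δt' = γ(Δt − vΔx/c²) = 1.1758 × (36.0 μs − 0.526×2730 m / (2.998×10^8 m/s))
= 1.1758 × (31.210 μs) = 36.7 μs

Δt' ≈ 36.7 μs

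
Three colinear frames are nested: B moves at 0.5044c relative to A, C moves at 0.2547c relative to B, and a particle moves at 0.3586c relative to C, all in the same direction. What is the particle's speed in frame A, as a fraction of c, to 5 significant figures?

Compose boost 2: (0.2547 + 0.5044)/(1 + 0.2547×0.5044) = 0.75910/1.128471 = 0.6726803
Compose boost 3: (0.3586 + 0.6726803)/(1 + 0.3586×0.6726803) = 1.031280/1.241223 = 0.83086

u ≈ 0.83086c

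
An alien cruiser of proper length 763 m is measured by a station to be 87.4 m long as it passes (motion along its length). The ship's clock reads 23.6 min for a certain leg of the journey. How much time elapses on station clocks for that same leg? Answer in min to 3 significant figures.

Length contraction ⇒ γ = L₀/L = 763/87.4 = 8.7300
Time dilation: Δt = γτ₀ = 8.7300 × 23.6 min = 206 min

Δt ≈ 206 min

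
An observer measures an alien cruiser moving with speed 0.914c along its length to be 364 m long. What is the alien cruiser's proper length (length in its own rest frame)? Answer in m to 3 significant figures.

L₀ ≈ 897 m

γ = 1/√(1 − 0.914²) = 2.4648
L₀ = γL = 2.4648 × 364 = 897 m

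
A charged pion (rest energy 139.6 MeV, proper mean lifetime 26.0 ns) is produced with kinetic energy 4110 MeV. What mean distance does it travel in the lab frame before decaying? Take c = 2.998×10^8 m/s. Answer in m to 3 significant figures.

γ = 1 + K/(m₀c²) = 1 + 4110/139.6 = 30.441
β = √(1 − 1/γ²) = 0.99946
Dilated lifetime: γτ₀ = 30.441 × 26.0 ns = 791.47 ns
d = βc·γτ₀ = 0.99946 × (2.998×10^8 m/s) × 7.9147×10^-7 s = 237 m

d ≈ 237 m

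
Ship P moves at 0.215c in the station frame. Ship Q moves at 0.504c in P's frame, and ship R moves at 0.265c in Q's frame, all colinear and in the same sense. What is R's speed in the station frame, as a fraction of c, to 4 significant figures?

Compose boost 2: (0.504 + 0.215)/(1 + 0.504×0.215) = 0.7190/1.10836 = 0.648706
Compose boost 3: (0.265 + 0.648706)/(1 + 0.265×0.648706) = 0.913706/1.17191 = 0.7797

u ≈ 0.7797c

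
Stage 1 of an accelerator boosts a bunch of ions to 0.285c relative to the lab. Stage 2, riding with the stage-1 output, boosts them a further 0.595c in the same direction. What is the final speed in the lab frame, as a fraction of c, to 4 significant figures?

Compose boost 2: (0.595 + 0.285)/(1 + 0.595×0.285) = 0.8800/1.16958 = 0.7524

u ≈ 0.7524c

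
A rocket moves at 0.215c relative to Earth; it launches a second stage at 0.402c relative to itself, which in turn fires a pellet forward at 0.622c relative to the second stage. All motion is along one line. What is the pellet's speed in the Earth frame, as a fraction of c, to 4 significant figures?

u ≈ 0.8793c

Compose boost 2: (0.402 + 0.215)/(1 + 0.402×0.215) = 0.6170/1.08643 = 0.567915
Compose boost 3: (0.622 + 0.567915)/(1 + 0.622×0.567915) = 1.18992/1.35324 = 0.8793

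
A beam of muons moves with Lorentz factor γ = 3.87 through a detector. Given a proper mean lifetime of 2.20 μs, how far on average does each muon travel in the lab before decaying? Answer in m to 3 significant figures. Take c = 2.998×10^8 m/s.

d ≈ 2470 m

β = √(1 − 1/γ²) = √(1 − 1/3.87²) = 0.96604
Dilated lifetime: Δt = γτ₀ = 3.87 × 2.20 μs = 8.5140 μs
d = vΔt = 0.96604c × 8.5140 μs = 2.8962×10^8 m/s × 8.5140×10^-6 s = 2470 m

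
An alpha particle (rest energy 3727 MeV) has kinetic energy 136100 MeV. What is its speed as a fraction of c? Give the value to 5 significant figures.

β ≈ 0.99964

γ = 1 + K/(m₀c²) = 1 + 136100/3727 = 37.51731
β = √(1 − 1/γ²) = 0.99964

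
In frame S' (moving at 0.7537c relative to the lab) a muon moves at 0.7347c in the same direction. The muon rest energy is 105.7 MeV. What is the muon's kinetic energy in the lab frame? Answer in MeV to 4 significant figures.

K ≈ 262.7 MeV

u_lab = (0.7347 + 0.7537)/(1 + 0.7347×0.7537) = 0.9579445
γ = 1/√(1 − 0.9579445²) = 3.48489
K = (γ − 1)m₀c² = (3.48489 − 1) × 105.7 = 2.48489 × 105.7 = 262.7 MeV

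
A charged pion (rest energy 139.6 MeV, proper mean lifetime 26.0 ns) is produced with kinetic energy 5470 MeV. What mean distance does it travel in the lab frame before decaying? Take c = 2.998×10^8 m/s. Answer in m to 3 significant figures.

d ≈ 313 m

γ = 1 + K/(m₀c²) = 1 + 5470/139.6 = 40.183
β = √(1 − 1/γ²) = 0.99969
Dilated lifetime: γτ₀ = 40.183 × 26.0 ns = 1044.8 ns
d = βc·γτ₀ = 0.99969 × (2.998×10^8 m/s) × 1.0448×10^-6 s = 313 m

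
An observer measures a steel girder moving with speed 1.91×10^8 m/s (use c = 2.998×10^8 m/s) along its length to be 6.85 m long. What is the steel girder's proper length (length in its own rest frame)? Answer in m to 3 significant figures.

L₀ ≈ 8.89 m

β = v/c = 1.91×10^8 / 2.998×10^8 = 0.63709
γ = 1/√(1 − 0.63709²) = 1.2974
L₀ = γL = 1.2974 × 6.85 = 8.89 m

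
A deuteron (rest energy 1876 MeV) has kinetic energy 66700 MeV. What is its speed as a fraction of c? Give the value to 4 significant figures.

γ = 1 + K/(m₀c²) = 1 + 66700/1876 = 36.5544
β = √(1 − 1/γ²) = 0.9996

β ≈ 0.9996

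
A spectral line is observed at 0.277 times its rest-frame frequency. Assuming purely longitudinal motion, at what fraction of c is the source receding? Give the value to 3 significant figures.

β ≈ 0.857

f_obs/f_src = √((1−β)/(1+β)) = 0.277  ⇒  (1−β)/(1+β) = 0.076729
β = |1 − D²|/(1 + D²) = |1 − 0.076729|/(1 + 0.076729) = 0.857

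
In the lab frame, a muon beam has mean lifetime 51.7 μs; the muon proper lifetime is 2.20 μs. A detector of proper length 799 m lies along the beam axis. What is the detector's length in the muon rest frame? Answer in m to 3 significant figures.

Time dilation ⇒ γ = Δt/τ₀ = 51.7/2.20 = 23.500
Length contraction: L = L₀/γ = 799/23.500 = 34.0 m

L ≈ 34.0 m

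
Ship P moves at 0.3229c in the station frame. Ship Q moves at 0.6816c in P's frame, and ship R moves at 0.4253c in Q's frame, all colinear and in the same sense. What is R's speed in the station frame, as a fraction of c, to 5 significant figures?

Compose boost 2: (0.6816 + 0.3229)/(1 + 0.6816×0.3229) = 1.0045/1.220089 = 0.8233008
Compose boost 3: (0.4253 + 0.8233008)/(1 + 0.4253×0.8233008) = 1.248601/1.350150 = 0.92479

u ≈ 0.92479c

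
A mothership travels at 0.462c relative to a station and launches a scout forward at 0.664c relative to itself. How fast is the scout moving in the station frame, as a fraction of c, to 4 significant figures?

u ≈ 0.8617c

Compose boost 2: (0.664 + 0.462)/(1 + 0.664×0.462) = 1.126/1.30677 = 0.8617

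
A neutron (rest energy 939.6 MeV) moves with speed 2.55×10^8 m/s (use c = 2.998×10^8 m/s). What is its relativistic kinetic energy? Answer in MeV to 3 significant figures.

β = v/c = 2.55×10^8 / 2.998×10^8 = 0.85057
γ = 1/√(1 − 0.85057²) = 1.9016
K = (γ − 1)m₀c² = (1.9016 − 1) × 939.6 MeV = 0.90162 × 939.6 MeV = 847 MeV

K ≈ 847 MeV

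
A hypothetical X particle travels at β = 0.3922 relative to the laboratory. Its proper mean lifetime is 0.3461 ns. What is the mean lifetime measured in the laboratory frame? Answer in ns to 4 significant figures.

Δt ≈ 0.3762 ns

γ = 1/√(1 − 0.3922²) = 1.08710
Time dilation: Δt = γτ₀ = 1.08710 × 0.3461 ns = 0.3762 ns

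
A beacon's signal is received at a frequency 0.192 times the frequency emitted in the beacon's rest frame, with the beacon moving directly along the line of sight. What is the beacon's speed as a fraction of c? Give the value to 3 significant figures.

β ≈ 0.929

f_obs/f_src = √((1−β)/(1+β)) = 0.192  ⇒  (1−β)/(1+β) = 0.036864
β = |1 − D²|/(1 + D²) = |1 − 0.036864|/(1 + 0.036864) = 0.929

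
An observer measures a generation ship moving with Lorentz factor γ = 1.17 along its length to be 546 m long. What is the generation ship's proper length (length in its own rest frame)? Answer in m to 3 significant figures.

γ = 1.17 (given)
L₀ = γL = 1.17 × 546 = 639 m

L₀ ≈ 639 m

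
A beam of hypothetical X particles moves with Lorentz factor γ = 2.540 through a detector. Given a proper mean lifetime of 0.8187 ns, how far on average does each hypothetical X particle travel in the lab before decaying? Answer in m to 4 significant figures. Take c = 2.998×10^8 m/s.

β = √(1 − 1/γ²) = √(1 − 1/2.540²) = 0.919239
Dilated lifetime: Δt = γτ₀ = 2.540 × 0.8187 ns = 2.07950 ns
d = vΔt = 0.919239c × 2.07950 ns = 2.75588×10^8 m/s × 2.07950×10^-9 s = 0.5731 m

d ≈ 0.5731 m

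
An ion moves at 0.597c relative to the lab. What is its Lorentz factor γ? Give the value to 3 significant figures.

γ = 1/√(1 − β²) = 1/√(1 − 0.597²) = 1/√(0.64359) = 1.25

γ ≈ 1.25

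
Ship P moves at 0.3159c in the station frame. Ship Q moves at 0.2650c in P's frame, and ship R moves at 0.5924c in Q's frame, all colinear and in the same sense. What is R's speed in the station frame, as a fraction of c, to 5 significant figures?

u ≈ 0.85646c

Compose boost 2: (0.2650 + 0.3159)/(1 + 0.2650×0.3159) = 0.58090/1.083713 = 0.5360273
Compose boost 3: (0.5924 + 0.5360273)/(1 + 0.5924×0.5360273) = 1.128427/1.317543 = 0.85646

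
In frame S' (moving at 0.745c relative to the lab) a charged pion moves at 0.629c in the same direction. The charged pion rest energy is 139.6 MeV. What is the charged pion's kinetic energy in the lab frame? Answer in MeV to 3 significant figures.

u_lab = (0.629 + 0.745)/(1 + 0.629×0.745) = 0.935582
γ = 1/√(1 − 0.935582²) = 2.8320
K = (γ − 1)m₀c² = (2.8320 − 1) × 139.6 = 1.8320 × 139.6 = 256 MeV

K ≈ 256 MeV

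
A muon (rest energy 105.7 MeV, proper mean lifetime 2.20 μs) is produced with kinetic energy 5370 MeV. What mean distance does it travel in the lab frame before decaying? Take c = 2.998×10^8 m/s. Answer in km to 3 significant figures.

γ = 1 + K/(m₀c²) = 1 + 5370/105.7 = 51.804
β = √(1 − 1/γ²) = 0.99981
Dilated lifetime: γτ₀ = 51.804 × 2.20 μs = 113.97 μs
d = βc·γτ₀ = 0.99981 × (2.998×10^8 m/s) × 0.00011397 s = 34.2 km

d ≈ 34.2 km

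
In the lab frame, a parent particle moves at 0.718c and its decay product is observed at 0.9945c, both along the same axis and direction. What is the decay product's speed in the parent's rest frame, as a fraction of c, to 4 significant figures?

Inverse velocity addition: u' = (u − v)/(1 − uv/c²)
= (0.9945 − 0.718)/(1 − 0.9945×0.718) = 0.2765/0.285949 = 0.9670

u' ≈ 0.9670c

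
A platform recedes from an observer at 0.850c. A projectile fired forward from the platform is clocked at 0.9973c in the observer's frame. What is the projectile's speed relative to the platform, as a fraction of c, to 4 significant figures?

u' ≈ 0.9672c

Inverse velocity addition: u' = (u − v)/(1 − uv/c²)
= (0.9973 − 0.850)/(1 − 0.9973×0.850) = 0.1473/0.152295 = 0.9672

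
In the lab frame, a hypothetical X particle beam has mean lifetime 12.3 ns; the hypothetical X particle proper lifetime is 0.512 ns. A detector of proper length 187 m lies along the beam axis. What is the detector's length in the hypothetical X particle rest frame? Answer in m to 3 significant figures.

L ≈ 7.78 m

Time dilation ⇒ γ = Δt/τ₀ = 12.3/0.512 = 24.023
Length contraction: L = L₀/γ = 187/24.023 = 7.78 m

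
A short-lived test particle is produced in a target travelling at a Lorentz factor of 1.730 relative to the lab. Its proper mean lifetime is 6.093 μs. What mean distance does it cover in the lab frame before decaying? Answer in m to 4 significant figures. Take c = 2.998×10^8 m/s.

d ≈ 2579 m

β = √(1 − 1/γ²) = √(1 − 1/1.730²) = 0.816012
Dilated lifetime: Δt = γτ₀ = 1.730 × 6.093 μs = 10.5409 μs
d = vΔt = 0.816012c × 10.5409 μs = 2.44640×10^8 m/s × 1.05409×10^-5 s = 2579 m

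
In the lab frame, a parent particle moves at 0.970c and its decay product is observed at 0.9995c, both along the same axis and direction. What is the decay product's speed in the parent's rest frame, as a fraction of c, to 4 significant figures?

Inverse velocity addition: u' = (u − v)/(1 − uv/c²)
= (0.9995 − 0.970)/(1 − 0.9995×0.970) = 0.02950/0.0304850 = 0.9677

u' ≈ 0.9677c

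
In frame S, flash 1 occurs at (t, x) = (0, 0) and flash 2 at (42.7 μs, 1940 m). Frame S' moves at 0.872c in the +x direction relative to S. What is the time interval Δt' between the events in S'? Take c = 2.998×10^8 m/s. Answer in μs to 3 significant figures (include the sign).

γ = 1/√(1 − 0.872²) = 2.0429
Δt' = γ(Δt − vΔx/c²) = 2.0429 × (42.7 μs − 0.872×1940 m / (2.998×10^8 m/s))
= 2.0429 × (37.057 μs) = 75.7 μs

Δt' ≈ 75.7 μs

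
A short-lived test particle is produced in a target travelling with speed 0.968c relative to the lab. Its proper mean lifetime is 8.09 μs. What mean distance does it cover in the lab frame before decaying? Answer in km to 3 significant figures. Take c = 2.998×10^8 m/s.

γ = 1/√(1 − 0.968²) = 3.9849
Dilated lifetime: Δt = γτ₀ = 3.9849 × 8.09 μs = 32.237 μs
d = vΔt = 0.968c × 32.237 μs = 2.9021×10^8 m/s × 3.2237×10^-5 s = 9.36 km

d ≈ 9.36 km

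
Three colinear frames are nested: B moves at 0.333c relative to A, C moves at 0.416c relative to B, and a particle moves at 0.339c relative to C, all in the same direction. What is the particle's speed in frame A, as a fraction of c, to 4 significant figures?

u ≈ 0.8151c

Compose boost 2: (0.416 + 0.333)/(1 + 0.416×0.333) = 0.7490/1.13853 = 0.657867
Compose boost 3: (0.339 + 0.657867)/(1 + 0.339×0.657867) = 0.996867/1.22302 = 0.8151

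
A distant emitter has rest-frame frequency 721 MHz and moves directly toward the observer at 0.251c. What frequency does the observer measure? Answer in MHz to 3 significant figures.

Relativistic Doppler: f_obs = f_src √((1+β)/(1−β))
= 721 × √(1.2510/0.74900) = 721 × 1.2924 = 932 MHz

f_obs ≈ 932 MHz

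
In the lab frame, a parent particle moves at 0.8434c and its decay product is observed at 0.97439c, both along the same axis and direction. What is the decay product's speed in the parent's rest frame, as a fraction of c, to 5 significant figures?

Inverse velocity addition: u' = (u − v)/(1 − uv/c²)
= (0.97439 − 0.8434)/(1 − 0.97439×0.8434) = 0.13099/0.1781995 = 0.73508

u' ≈ 0.73508c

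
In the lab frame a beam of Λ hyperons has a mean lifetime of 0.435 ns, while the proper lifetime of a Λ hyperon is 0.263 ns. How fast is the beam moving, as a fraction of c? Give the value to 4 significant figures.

β ≈ 0.7965

γ = Δt/τ₀ = 0.435/0.263 = 1.65399
β = √(1 − 1/γ²) = √(1 − 1/1.65399²) = 0.7965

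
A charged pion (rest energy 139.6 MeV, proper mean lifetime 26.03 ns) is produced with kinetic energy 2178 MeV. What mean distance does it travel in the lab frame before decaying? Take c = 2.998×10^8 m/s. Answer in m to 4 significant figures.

d ≈ 129.3 m

γ = 1 + K/(m₀c²) = 1 + 2178/139.6 = 16.6017
β = √(1 − 1/γ²) = 0.998184
Dilated lifetime: γτ₀ = 16.6017 × 26.03 ns = 432.143 ns
d = βc·γτ₀ = 0.998184 × (2.998×10^8 m/s) × 4.32143×10^-7 s = 129.3 m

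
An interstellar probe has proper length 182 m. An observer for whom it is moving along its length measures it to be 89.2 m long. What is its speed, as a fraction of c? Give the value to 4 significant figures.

β ≈ 0.8717

γ = L₀/L = 182/89.2 = 2.04036
β = √(1 − 1/γ²) = 0.8717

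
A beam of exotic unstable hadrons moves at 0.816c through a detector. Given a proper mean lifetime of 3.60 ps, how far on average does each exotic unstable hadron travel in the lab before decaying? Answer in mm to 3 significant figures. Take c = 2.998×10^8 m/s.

d ≈ 1.52 mm

γ = 1/√(1 − 0.816²) = 1.7299
Dilated lifetime: Δt = γτ₀ = 1.7299 × 3.60 ps = 6.2278 ps
d = vΔt = 0.816c × 6.2278 ps = 2.4464×10^8 m/s × 6.2278×10^-12 s = 1.52 mm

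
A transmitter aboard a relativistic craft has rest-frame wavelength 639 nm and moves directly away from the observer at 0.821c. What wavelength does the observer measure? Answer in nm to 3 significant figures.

Relativistic Doppler: λ_obs = λ_src √((1+β)/(1−β))
= 639 × √(1.8210/0.17900) = 639 × 3.1895 = 2040 nm

λ_obs ≈ 2040 nm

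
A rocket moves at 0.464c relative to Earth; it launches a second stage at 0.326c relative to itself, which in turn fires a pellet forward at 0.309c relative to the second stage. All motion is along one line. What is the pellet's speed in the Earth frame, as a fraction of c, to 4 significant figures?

Compose boost 2: (0.326 + 0.464)/(1 + 0.326×0.464) = 0.7900/1.15126 = 0.686202
Compose boost 3: (0.309 + 0.686202)/(1 + 0.309×0.686202) = 0.995202/1.21204 = 0.8211

u ≈ 0.8211c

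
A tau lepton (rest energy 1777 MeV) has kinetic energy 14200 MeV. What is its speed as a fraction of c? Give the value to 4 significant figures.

γ = 1 + K/(m₀c²) = 1 + 14200/1777 = 8.99100
β = √(1 − 1/γ²) = 0.9938

β ≈ 0.9938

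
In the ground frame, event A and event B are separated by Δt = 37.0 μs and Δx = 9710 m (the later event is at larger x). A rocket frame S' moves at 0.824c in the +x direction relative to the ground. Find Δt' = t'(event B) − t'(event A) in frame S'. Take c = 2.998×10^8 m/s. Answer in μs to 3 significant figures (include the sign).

Δt' ≈ 18.2 μs

γ = 1/√(1 − 0.824²) = 1.7649
Δt' = γ(Δt − vΔx/c²) = 1.7649 × (37.0 μs − 0.824×9710 m / (2.998×10^8 m/s))
= 1.7649 × (10.312 μs) = 18.2 μs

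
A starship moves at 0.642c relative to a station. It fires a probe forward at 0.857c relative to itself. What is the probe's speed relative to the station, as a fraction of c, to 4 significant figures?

Relativistic velocity addition: u = (u' + v)/(1 + u'v/c²)
= (0.857 + 0.642)/(1 + 0.857×0.642) = 1.499/1.55019 = 0.9670

u ≈ 0.9670c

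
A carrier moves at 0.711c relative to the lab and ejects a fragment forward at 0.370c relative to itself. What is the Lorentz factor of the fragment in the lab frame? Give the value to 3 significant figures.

u_lab = (0.370 + 0.711)/(1 + 0.370×0.711) = 1.081/1.26307 = 0.855851
γ = 1/√(1 − 0.855851²) = 1.93

γ ≈ 1.93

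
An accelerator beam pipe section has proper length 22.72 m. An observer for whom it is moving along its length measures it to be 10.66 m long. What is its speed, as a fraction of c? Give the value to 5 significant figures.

γ = L₀/L = 22.72/10.66 = 2.131332
β = √(1 − 1/γ²) = 0.88310

β ≈ 0.88310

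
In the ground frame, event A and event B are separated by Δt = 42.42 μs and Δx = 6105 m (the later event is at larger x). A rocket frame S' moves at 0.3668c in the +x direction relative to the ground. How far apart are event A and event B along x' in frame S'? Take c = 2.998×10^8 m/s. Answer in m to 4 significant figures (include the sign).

γ = 1/√(1 − 0.3668²) = 1.07492
Δx' = γ(Δx − vΔt) = 1.07492 × (6105 m − 0.3668×(2.998×10^8 m/s)×42.42×10^-6 s)
= 1.07492 × (1440.22 m) = 1548 m

Δx' ≈ 1548 m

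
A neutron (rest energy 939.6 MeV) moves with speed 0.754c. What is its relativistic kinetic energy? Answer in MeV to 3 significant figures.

K ≈ 491 MeV

γ = 1/√(1 − 0.754²) = 1.5224
K = (γ − 1)m₀c² = (1.5224 − 1) × 939.6 MeV = 0.52236 × 939.6 MeV = 491 MeV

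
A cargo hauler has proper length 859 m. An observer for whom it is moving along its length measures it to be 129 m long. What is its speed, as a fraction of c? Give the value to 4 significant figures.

γ = L₀/L = 859/129 = 6.65891
β = √(1 − 1/γ²) = 0.9887

β ≈ 0.9887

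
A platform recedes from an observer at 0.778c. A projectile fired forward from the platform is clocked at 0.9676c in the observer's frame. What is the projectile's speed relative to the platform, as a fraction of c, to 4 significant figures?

Inverse velocity addition: u' = (u − v)/(1 − uv/c²)
= (0.9676 − 0.778)/(1 − 0.9676×0.778) = 0.1896/0.247207 = 0.7670

u' ≈ 0.7670c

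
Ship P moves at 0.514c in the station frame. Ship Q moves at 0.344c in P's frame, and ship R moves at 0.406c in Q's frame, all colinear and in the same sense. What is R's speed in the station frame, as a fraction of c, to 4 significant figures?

Compose boost 2: (0.344 + 0.514)/(1 + 0.344×0.514) = 0.8580/1.17682 = 0.729086
Compose boost 3: (0.406 + 0.729086)/(1 + 0.406×0.729086) = 1.13509/1.29601 = 0.8758

u ≈ 0.8758c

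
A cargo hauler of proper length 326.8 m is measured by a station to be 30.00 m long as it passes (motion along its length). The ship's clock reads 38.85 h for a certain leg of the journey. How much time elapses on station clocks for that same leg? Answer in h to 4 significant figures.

Length contraction ⇒ γ = L₀/L = 326.8/30.00 = 10.8933
Time dilation: Δt = γτ₀ = 10.8933 × 38.85 h = 423.2 h

Δt ≈ 423.2 h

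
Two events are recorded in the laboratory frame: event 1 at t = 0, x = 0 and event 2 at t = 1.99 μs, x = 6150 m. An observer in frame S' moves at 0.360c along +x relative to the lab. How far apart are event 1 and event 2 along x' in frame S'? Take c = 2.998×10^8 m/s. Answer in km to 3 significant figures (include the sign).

γ = 1/√(1 − 0.360²) = 1.0719
Δx' = γ(Δx − vΔt) = 1.0719 × (6150 m − 0.360×(2.998×10^8 m/s)×1.99×10^-6 s)
= 1.0719 × (5935.2 m) = 6.36 km

Δx' ≈ 6.36 km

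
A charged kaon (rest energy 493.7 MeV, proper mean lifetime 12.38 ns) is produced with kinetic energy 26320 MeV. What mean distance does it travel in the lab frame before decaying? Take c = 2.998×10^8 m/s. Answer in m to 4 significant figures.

γ = 1 + K/(m₀c²) = 1 + 26320/493.7 = 54.3117
β = √(1 − 1/γ²) = 0.999830
Dilated lifetime: γτ₀ = 54.3117 × 12.38 ns = 672.379 ns
d = βc·γτ₀ = 0.999830 × (2.998×10^8 m/s) × 6.72379×10^-7 s = 201.5 m

d ≈ 201.5 m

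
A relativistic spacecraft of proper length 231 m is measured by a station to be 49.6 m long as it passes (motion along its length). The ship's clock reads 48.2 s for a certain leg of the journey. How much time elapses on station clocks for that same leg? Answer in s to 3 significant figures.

Length contraction ⇒ γ = L₀/L = 231/49.6 = 4.6573
Time dilation: Δt = γτ₀ = 4.6573 × 48.2 s = 224 s

Δt ≈ 224 s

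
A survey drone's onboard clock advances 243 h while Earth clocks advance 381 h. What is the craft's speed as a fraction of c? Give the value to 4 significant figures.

γ = Δt/τ₀ = 381/243 = 1.56790
β = √(1 − 1/γ²) = √(1 − 1/1.56790²) = 0.7702

β ≈ 0.7702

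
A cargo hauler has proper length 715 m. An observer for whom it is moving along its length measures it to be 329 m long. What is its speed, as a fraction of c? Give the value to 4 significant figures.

γ = L₀/L = 715/329 = 2.17325
β = √(1 − 1/γ²) = 0.8878

β ≈ 0.8878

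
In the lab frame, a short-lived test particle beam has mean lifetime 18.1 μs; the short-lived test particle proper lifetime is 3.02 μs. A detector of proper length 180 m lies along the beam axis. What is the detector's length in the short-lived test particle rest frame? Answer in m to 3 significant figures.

L ≈ 30.0 m

Time dilation ⇒ γ = Δt/τ₀ = 18.1/3.02 = 5.9934
Length contraction: L = L₀/γ = 180/5.9934 = 30.0 m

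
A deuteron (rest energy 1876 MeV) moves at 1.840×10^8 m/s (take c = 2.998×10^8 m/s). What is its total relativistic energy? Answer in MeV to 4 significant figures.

β = v/c = 1.840×10^8 / 2.998×10^8 = 0.613742
γ = 1/√(1 − 0.613742²) = 1.26661
E = γm₀c² = 1.26661 × 1876 MeV = 2376 MeV

E ≈ 2376 MeV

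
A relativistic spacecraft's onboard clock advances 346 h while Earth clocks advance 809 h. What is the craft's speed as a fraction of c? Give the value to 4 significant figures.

γ = Δt/τ₀ = 809/346 = 2.33815
β = √(1 − 1/γ²) = √(1 − 1/2.33815²) = 0.9039

β ≈ 0.9039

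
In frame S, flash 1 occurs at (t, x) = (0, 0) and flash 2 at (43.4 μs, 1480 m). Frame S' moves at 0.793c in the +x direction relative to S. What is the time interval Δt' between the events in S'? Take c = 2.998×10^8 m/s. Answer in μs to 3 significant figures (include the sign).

Δt' ≈ 64.8 μs

γ = 1/√(1 − 0.793²) = 1.6414
Δt' = γ(Δt − vΔx/c²) = 1.6414 × (43.4 μs − 0.793×1480 m / (2.998×10^8 m/s))
= 1.6414 × (39.485 μs) = 64.8 μs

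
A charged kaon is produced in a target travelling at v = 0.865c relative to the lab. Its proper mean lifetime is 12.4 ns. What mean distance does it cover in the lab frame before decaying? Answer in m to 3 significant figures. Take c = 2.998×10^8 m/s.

d ≈ 6.41 m

γ = 1/√(1 − 0.865²) = 1.9929
Dilated lifetime: Δt = γτ₀ = 1.9929 × 12.4 ns = 24.712 ns
d = vΔt = 0.865c × 24.712 ns = 2.5933×10^8 m/s × 2.4712×10^-8 s = 6.41 m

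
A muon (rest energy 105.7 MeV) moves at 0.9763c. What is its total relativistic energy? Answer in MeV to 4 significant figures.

γ = 1/√(1 − 0.9763²) = 4.62061
E = γm₀c² = 4.62061 × 105.7 MeV = 488.4 MeV

E ≈ 488.4 MeV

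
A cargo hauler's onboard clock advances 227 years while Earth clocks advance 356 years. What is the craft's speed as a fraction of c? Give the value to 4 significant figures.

γ = Δt/τ₀ = 356/227 = 1.56828
β = √(1 − 1/γ²) = √(1 − 1/1.56828²) = 0.7703

β ≈ 0.7703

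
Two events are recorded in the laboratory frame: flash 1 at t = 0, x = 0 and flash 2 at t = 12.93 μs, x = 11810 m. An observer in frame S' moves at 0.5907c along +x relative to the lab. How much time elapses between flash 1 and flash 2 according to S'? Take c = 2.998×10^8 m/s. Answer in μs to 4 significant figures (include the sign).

γ = 1/√(1 − 0.5907²) = 1.23932
Δt' = γ(Δt − vΔx/c²) = 1.23932 × (12.93 μs − 0.5907×11810 m / (2.998×10^8 m/s))
= 1.23932 × (-10.3394 μs) = -12.81 μs

Δt' ≈ -12.81 μs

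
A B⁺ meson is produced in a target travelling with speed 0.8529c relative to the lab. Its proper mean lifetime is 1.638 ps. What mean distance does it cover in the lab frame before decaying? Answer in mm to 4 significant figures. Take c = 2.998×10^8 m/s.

d ≈ 0.8023 mm

γ = 1/√(1 − 0.8529²) = 1.91544
Dilated lifetime: Δt = γτ₀ = 1.91544 × 1.638 ps = 3.13748 ps
d = vΔt = 0.8529c × 3.13748 ps = 2.55699×10^8 m/s × 3.13748×10^-12 s = 0.8023 mm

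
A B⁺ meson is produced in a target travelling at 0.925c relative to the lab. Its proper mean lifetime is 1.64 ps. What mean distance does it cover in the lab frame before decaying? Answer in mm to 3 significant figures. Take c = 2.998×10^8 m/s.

γ = 1/√(1 − 0.925²) = 2.6318
Dilated lifetime: Δt = γτ₀ = 2.6318 × 1.64 ps = 4.3162 ps
d = vΔt = 0.925c × 4.3162 ps = 2.7732×10^8 m/s × 4.3162×10^-12 s = 1.20 mm

d ≈ 1.20 mm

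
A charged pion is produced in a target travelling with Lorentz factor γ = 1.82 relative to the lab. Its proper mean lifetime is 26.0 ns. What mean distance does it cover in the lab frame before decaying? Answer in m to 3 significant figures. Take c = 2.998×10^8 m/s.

d ≈ 11.9 m

β = √(1 − 1/γ²) = √(1 − 1/1.82²) = 0.83553
Dilated lifetime: Δt = γτ₀ = 1.82 × 26.0 ns = 47.320 ns
d = vΔt = 0.83553c × 47.320 ns = 2.5049×10^8 m/s × 4.7320×10^-8 s = 11.9 m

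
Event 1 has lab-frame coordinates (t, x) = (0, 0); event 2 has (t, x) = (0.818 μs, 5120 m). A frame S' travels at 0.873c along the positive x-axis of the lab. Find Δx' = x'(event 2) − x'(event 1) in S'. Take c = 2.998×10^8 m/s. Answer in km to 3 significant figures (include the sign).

γ = 1/√(1 − 0.873²) = 2.0504
Δx' = γ(Δx − vΔt) = 2.0504 × (5120 m − 0.873×(2.998×10^8 m/s)×0.818×10^-6 s)
= 2.0504 × (4905.9 m) = 10.1 km

Δx' ≈ 10.1 km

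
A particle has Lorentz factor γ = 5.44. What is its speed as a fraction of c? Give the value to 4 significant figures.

β = √(1 − 1/γ²) = √(1 − 1/5.44²) = √(0.966209) = 0.9830

β ≈ 0.9830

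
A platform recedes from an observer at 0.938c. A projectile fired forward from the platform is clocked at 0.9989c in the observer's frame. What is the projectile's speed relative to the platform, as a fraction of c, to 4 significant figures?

Inverse velocity addition: u' = (u − v)/(1 − uv/c²)
= (0.9989 − 0.938)/(1 − 0.9989×0.938) = 0.06090/0.0630318 = 0.9662

u' ≈ 0.9662c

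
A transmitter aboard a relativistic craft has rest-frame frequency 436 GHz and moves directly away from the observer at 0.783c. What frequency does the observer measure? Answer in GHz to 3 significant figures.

Relativistic Doppler: f_obs = f_src √((1−β)/(1+β))
= 436 × √(0.21700/1.7830) = 436 × 0.34886 = 152 GHz

f_obs ≈ 152 GHz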